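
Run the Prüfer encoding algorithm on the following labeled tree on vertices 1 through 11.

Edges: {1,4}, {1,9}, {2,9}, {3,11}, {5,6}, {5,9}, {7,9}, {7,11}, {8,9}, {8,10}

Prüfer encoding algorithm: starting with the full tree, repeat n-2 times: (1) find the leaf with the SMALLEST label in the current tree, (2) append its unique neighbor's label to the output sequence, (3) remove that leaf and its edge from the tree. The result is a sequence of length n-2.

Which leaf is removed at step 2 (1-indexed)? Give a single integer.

Step 1: current leaves = {2,3,4,6,10}. Remove leaf 2 (neighbor: 9).
Step 2: current leaves = {3,4,6,10}. Remove leaf 3 (neighbor: 11).

Answer: 3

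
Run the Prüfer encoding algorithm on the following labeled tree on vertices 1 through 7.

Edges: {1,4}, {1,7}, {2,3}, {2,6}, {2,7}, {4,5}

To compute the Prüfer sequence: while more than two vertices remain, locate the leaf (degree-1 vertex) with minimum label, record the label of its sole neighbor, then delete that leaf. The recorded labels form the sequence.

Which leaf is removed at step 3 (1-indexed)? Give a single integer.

Answer: 4

Derivation:
Step 1: current leaves = {3,5,6}. Remove leaf 3 (neighbor: 2).
Step 2: current leaves = {5,6}. Remove leaf 5 (neighbor: 4).
Step 3: current leaves = {4,6}. Remove leaf 4 (neighbor: 1).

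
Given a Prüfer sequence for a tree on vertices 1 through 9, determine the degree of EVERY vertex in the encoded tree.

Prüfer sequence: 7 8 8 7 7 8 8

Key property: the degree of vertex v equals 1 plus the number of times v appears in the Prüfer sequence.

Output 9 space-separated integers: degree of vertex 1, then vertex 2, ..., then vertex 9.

Answer: 1 1 1 1 1 1 4 5 1

Derivation:
p_1 = 7: count[7] becomes 1
p_2 = 8: count[8] becomes 1
p_3 = 8: count[8] becomes 2
p_4 = 7: count[7] becomes 2
p_5 = 7: count[7] becomes 3
p_6 = 8: count[8] becomes 3
p_7 = 8: count[8] becomes 4
Degrees (1 + count): deg[1]=1+0=1, deg[2]=1+0=1, deg[3]=1+0=1, deg[4]=1+0=1, deg[5]=1+0=1, deg[6]=1+0=1, deg[7]=1+3=4, deg[8]=1+4=5, deg[9]=1+0=1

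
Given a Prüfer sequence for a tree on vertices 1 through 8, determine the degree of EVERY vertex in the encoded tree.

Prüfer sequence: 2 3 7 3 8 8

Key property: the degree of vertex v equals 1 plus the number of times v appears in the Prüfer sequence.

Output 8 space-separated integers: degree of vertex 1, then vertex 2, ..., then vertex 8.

p_1 = 2: count[2] becomes 1
p_2 = 3: count[3] becomes 1
p_3 = 7: count[7] becomes 1
p_4 = 3: count[3] becomes 2
p_5 = 8: count[8] becomes 1
p_6 = 8: count[8] becomes 2
Degrees (1 + count): deg[1]=1+0=1, deg[2]=1+1=2, deg[3]=1+2=3, deg[4]=1+0=1, deg[5]=1+0=1, deg[6]=1+0=1, deg[7]=1+1=2, deg[8]=1+2=3

Answer: 1 2 3 1 1 1 2 3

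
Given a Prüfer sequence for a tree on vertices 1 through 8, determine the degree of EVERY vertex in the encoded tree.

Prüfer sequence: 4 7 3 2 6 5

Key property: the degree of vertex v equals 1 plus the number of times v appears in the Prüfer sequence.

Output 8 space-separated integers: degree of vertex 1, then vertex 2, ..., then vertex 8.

p_1 = 4: count[4] becomes 1
p_2 = 7: count[7] becomes 1
p_3 = 3: count[3] becomes 1
p_4 = 2: count[2] becomes 1
p_5 = 6: count[6] becomes 1
p_6 = 5: count[5] becomes 1
Degrees (1 + count): deg[1]=1+0=1, deg[2]=1+1=2, deg[3]=1+1=2, deg[4]=1+1=2, deg[5]=1+1=2, deg[6]=1+1=2, deg[7]=1+1=2, deg[8]=1+0=1

Answer: 1 2 2 2 2 2 2 1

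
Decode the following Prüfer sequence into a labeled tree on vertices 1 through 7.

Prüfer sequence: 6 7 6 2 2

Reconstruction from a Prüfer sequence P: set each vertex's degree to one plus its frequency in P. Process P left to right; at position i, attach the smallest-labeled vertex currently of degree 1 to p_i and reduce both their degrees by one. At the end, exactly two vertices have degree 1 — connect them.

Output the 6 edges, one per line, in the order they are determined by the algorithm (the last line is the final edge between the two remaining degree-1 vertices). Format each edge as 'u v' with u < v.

Initial degrees: {1:1, 2:3, 3:1, 4:1, 5:1, 6:3, 7:2}
Step 1: smallest deg-1 vertex = 1, p_1 = 6. Add edge {1,6}. Now deg[1]=0, deg[6]=2.
Step 2: smallest deg-1 vertex = 3, p_2 = 7. Add edge {3,7}. Now deg[3]=0, deg[7]=1.
Step 3: smallest deg-1 vertex = 4, p_3 = 6. Add edge {4,6}. Now deg[4]=0, deg[6]=1.
Step 4: smallest deg-1 vertex = 5, p_4 = 2. Add edge {2,5}. Now deg[5]=0, deg[2]=2.
Step 5: smallest deg-1 vertex = 6, p_5 = 2. Add edge {2,6}. Now deg[6]=0, deg[2]=1.
Final: two remaining deg-1 vertices are 2, 7. Add edge {2,7}.

Answer: 1 6
3 7
4 6
2 5
2 6
2 7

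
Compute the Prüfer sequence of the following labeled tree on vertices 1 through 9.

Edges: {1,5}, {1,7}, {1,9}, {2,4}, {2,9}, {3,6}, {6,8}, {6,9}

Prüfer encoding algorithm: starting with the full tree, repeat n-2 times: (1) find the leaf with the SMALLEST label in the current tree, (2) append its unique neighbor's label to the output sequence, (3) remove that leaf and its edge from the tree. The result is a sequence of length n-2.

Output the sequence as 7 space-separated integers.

Answer: 6 2 9 1 1 9 6

Derivation:
Step 1: leaves = {3,4,5,7,8}. Remove smallest leaf 3, emit neighbor 6.
Step 2: leaves = {4,5,7,8}. Remove smallest leaf 4, emit neighbor 2.
Step 3: leaves = {2,5,7,8}. Remove smallest leaf 2, emit neighbor 9.
Step 4: leaves = {5,7,8}. Remove smallest leaf 5, emit neighbor 1.
Step 5: leaves = {7,8}. Remove smallest leaf 7, emit neighbor 1.
Step 6: leaves = {1,8}. Remove smallest leaf 1, emit neighbor 9.
Step 7: leaves = {8,9}. Remove smallest leaf 8, emit neighbor 6.
Done: 2 vertices remain (6, 9). Sequence = [6 2 9 1 1 9 6]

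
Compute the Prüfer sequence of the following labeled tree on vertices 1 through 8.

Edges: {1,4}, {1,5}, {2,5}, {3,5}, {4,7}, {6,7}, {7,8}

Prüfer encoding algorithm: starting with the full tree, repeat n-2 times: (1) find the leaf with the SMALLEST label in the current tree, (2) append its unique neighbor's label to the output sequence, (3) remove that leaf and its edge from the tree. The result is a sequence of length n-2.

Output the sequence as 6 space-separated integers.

Step 1: leaves = {2,3,6,8}. Remove smallest leaf 2, emit neighbor 5.
Step 2: leaves = {3,6,8}. Remove smallest leaf 3, emit neighbor 5.
Step 3: leaves = {5,6,8}. Remove smallest leaf 5, emit neighbor 1.
Step 4: leaves = {1,6,8}. Remove smallest leaf 1, emit neighbor 4.
Step 5: leaves = {4,6,8}. Remove smallest leaf 4, emit neighbor 7.
Step 6: leaves = {6,8}. Remove smallest leaf 6, emit neighbor 7.
Done: 2 vertices remain (7, 8). Sequence = [5 5 1 4 7 7]

Answer: 5 5 1 4 7 7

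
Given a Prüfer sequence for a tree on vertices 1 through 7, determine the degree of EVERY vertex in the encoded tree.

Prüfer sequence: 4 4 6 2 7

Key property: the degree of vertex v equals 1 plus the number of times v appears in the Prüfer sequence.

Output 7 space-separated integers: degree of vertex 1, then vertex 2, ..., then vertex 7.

Answer: 1 2 1 3 1 2 2

Derivation:
p_1 = 4: count[4] becomes 1
p_2 = 4: count[4] becomes 2
p_3 = 6: count[6] becomes 1
p_4 = 2: count[2] becomes 1
p_5 = 7: count[7] becomes 1
Degrees (1 + count): deg[1]=1+0=1, deg[2]=1+1=2, deg[3]=1+0=1, deg[4]=1+2=3, deg[5]=1+0=1, deg[6]=1+1=2, deg[7]=1+1=2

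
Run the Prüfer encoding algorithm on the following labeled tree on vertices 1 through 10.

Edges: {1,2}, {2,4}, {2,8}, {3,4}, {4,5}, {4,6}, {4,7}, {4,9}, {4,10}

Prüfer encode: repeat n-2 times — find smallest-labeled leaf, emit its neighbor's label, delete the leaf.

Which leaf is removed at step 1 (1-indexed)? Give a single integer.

Answer: 1

Derivation:
Step 1: current leaves = {1,3,5,6,7,8,9,10}. Remove leaf 1 (neighbor: 2).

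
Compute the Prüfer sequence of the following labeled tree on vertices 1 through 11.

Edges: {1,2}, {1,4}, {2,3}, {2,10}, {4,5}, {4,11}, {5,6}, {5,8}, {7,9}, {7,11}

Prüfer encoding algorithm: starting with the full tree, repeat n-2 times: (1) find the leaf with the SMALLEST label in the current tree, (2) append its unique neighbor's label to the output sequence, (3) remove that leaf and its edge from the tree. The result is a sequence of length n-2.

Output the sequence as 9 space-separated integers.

Step 1: leaves = {3,6,8,9,10}. Remove smallest leaf 3, emit neighbor 2.
Step 2: leaves = {6,8,9,10}. Remove smallest leaf 6, emit neighbor 5.
Step 3: leaves = {8,9,10}. Remove smallest leaf 8, emit neighbor 5.
Step 4: leaves = {5,9,10}. Remove smallest leaf 5, emit neighbor 4.
Step 5: leaves = {9,10}. Remove smallest leaf 9, emit neighbor 7.
Step 6: leaves = {7,10}. Remove smallest leaf 7, emit neighbor 11.
Step 7: leaves = {10,11}. Remove smallest leaf 10, emit neighbor 2.
Step 8: leaves = {2,11}. Remove smallest leaf 2, emit neighbor 1.
Step 9: leaves = {1,11}. Remove smallest leaf 1, emit neighbor 4.
Done: 2 vertices remain (4, 11). Sequence = [2 5 5 4 7 11 2 1 4]

Answer: 2 5 5 4 7 11 2 1 4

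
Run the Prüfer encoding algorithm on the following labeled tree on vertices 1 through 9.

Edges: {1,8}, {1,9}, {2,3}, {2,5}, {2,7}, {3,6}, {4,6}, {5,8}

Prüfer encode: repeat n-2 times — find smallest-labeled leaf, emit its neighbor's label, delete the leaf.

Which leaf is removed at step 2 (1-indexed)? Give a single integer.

Answer: 6

Derivation:
Step 1: current leaves = {4,7,9}. Remove leaf 4 (neighbor: 6).
Step 2: current leaves = {6,7,9}. Remove leaf 6 (neighbor: 3).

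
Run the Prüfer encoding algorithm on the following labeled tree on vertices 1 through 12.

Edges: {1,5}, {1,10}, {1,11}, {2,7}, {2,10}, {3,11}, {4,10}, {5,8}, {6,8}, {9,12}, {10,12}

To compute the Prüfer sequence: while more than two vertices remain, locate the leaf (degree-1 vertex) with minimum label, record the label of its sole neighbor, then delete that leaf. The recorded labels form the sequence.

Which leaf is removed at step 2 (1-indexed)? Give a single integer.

Answer: 4

Derivation:
Step 1: current leaves = {3,4,6,7,9}. Remove leaf 3 (neighbor: 11).
Step 2: current leaves = {4,6,7,9,11}. Remove leaf 4 (neighbor: 10).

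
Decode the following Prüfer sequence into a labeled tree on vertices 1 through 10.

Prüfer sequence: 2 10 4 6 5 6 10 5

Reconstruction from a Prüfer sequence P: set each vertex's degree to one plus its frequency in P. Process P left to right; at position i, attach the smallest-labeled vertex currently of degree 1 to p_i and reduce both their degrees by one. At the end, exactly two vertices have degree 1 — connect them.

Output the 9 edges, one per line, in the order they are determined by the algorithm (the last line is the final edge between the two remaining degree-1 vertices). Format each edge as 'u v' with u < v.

Answer: 1 2
2 10
3 4
4 6
5 7
6 8
6 10
5 9
5 10

Derivation:
Initial degrees: {1:1, 2:2, 3:1, 4:2, 5:3, 6:3, 7:1, 8:1, 9:1, 10:3}
Step 1: smallest deg-1 vertex = 1, p_1 = 2. Add edge {1,2}. Now deg[1]=0, deg[2]=1.
Step 2: smallest deg-1 vertex = 2, p_2 = 10. Add edge {2,10}. Now deg[2]=0, deg[10]=2.
Step 3: smallest deg-1 vertex = 3, p_3 = 4. Add edge {3,4}. Now deg[3]=0, deg[4]=1.
Step 4: smallest deg-1 vertex = 4, p_4 = 6. Add edge {4,6}. Now deg[4]=0, deg[6]=2.
Step 5: smallest deg-1 vertex = 7, p_5 = 5. Add edge {5,7}. Now deg[7]=0, deg[5]=2.
Step 6: smallest deg-1 vertex = 8, p_6 = 6. Add edge {6,8}. Now deg[8]=0, deg[6]=1.
Step 7: smallest deg-1 vertex = 6, p_7 = 10. Add edge {6,10}. Now deg[6]=0, deg[10]=1.
Step 8: smallest deg-1 vertex = 9, p_8 = 5. Add edge {5,9}. Now deg[9]=0, deg[5]=1.
Final: two remaining deg-1 vertices are 5, 10. Add edge {5,10}.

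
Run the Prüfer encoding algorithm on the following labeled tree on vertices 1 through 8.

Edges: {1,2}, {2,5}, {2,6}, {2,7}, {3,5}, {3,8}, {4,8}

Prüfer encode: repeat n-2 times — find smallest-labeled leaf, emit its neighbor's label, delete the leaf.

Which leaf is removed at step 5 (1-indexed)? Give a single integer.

Step 1: current leaves = {1,4,6,7}. Remove leaf 1 (neighbor: 2).
Step 2: current leaves = {4,6,7}. Remove leaf 4 (neighbor: 8).
Step 3: current leaves = {6,7,8}. Remove leaf 6 (neighbor: 2).
Step 4: current leaves = {7,8}. Remove leaf 7 (neighbor: 2).
Step 5: current leaves = {2,8}. Remove leaf 2 (neighbor: 5).

Answer: 2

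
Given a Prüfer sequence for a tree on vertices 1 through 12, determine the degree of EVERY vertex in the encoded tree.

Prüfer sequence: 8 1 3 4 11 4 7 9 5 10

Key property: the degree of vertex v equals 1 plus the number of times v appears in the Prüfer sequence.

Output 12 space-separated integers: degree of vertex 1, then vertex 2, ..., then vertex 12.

p_1 = 8: count[8] becomes 1
p_2 = 1: count[1] becomes 1
p_3 = 3: count[3] becomes 1
p_4 = 4: count[4] becomes 1
p_5 = 11: count[11] becomes 1
p_6 = 4: count[4] becomes 2
p_7 = 7: count[7] becomes 1
p_8 = 9: count[9] becomes 1
p_9 = 5: count[5] becomes 1
p_10 = 10: count[10] becomes 1
Degrees (1 + count): deg[1]=1+1=2, deg[2]=1+0=1, deg[3]=1+1=2, deg[4]=1+2=3, deg[5]=1+1=2, deg[6]=1+0=1, deg[7]=1+1=2, deg[8]=1+1=2, deg[9]=1+1=2, deg[10]=1+1=2, deg[11]=1+1=2, deg[12]=1+0=1

Answer: 2 1 2 3 2 1 2 2 2 2 2 1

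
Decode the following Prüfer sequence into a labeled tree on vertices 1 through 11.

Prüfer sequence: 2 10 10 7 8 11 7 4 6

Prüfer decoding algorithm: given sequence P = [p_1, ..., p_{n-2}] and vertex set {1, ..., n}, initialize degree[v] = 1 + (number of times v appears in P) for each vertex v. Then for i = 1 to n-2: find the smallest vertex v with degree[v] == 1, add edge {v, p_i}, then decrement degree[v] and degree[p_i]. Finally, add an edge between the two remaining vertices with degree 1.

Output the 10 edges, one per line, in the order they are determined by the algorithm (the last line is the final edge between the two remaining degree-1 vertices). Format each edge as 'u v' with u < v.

Answer: 1 2
2 10
3 10
5 7
8 9
8 11
7 10
4 7
4 6
6 11

Derivation:
Initial degrees: {1:1, 2:2, 3:1, 4:2, 5:1, 6:2, 7:3, 8:2, 9:1, 10:3, 11:2}
Step 1: smallest deg-1 vertex = 1, p_1 = 2. Add edge {1,2}. Now deg[1]=0, deg[2]=1.
Step 2: smallest deg-1 vertex = 2, p_2 = 10. Add edge {2,10}. Now deg[2]=0, deg[10]=2.
Step 3: smallest deg-1 vertex = 3, p_3 = 10. Add edge {3,10}. Now deg[3]=0, deg[10]=1.
Step 4: smallest deg-1 vertex = 5, p_4 = 7. Add edge {5,7}. Now deg[5]=0, deg[7]=2.
Step 5: smallest deg-1 vertex = 9, p_5 = 8. Add edge {8,9}. Now deg[9]=0, deg[8]=1.
Step 6: smallest deg-1 vertex = 8, p_6 = 11. Add edge {8,11}. Now deg[8]=0, deg[11]=1.
Step 7: smallest deg-1 vertex = 10, p_7 = 7. Add edge {7,10}. Now deg[10]=0, deg[7]=1.
Step 8: smallest deg-1 vertex = 7, p_8 = 4. Add edge {4,7}. Now deg[7]=0, deg[4]=1.
Step 9: smallest deg-1 vertex = 4, p_9 = 6. Add edge {4,6}. Now deg[4]=0, deg[6]=1.
Final: two remaining deg-1 vertices are 6, 11. Add edge {6,11}.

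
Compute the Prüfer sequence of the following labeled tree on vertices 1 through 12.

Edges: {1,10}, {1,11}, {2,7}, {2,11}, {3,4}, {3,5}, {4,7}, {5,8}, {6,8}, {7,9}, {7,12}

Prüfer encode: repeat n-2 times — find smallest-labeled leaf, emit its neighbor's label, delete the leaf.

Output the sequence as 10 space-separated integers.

Answer: 8 5 3 4 7 7 1 11 2 7

Derivation:
Step 1: leaves = {6,9,10,12}. Remove smallest leaf 6, emit neighbor 8.
Step 2: leaves = {8,9,10,12}. Remove smallest leaf 8, emit neighbor 5.
Step 3: leaves = {5,9,10,12}. Remove smallest leaf 5, emit neighbor 3.
Step 4: leaves = {3,9,10,12}. Remove smallest leaf 3, emit neighbor 4.
Step 5: leaves = {4,9,10,12}. Remove smallest leaf 4, emit neighbor 7.
Step 6: leaves = {9,10,12}. Remove smallest leaf 9, emit neighbor 7.
Step 7: leaves = {10,12}. Remove smallest leaf 10, emit neighbor 1.
Step 8: leaves = {1,12}. Remove smallest leaf 1, emit neighbor 11.
Step 9: leaves = {11,12}. Remove smallest leaf 11, emit neighbor 2.
Step 10: leaves = {2,12}. Remove smallest leaf 2, emit neighbor 7.
Done: 2 vertices remain (7, 12). Sequence = [8 5 3 4 7 7 1 11 2 7]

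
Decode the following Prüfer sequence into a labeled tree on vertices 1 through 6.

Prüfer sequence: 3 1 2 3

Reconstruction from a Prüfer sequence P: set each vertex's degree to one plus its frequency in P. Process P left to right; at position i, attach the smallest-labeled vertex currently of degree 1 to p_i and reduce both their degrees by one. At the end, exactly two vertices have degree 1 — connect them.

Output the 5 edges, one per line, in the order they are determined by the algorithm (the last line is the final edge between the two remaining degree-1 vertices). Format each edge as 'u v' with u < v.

Initial degrees: {1:2, 2:2, 3:3, 4:1, 5:1, 6:1}
Step 1: smallest deg-1 vertex = 4, p_1 = 3. Add edge {3,4}. Now deg[4]=0, deg[3]=2.
Step 2: smallest deg-1 vertex = 5, p_2 = 1. Add edge {1,5}. Now deg[5]=0, deg[1]=1.
Step 3: smallest deg-1 vertex = 1, p_3 = 2. Add edge {1,2}. Now deg[1]=0, deg[2]=1.
Step 4: smallest deg-1 vertex = 2, p_4 = 3. Add edge {2,3}. Now deg[2]=0, deg[3]=1.
Final: two remaining deg-1 vertices are 3, 6. Add edge {3,6}.

Answer: 3 4
1 5
1 2
2 3
3 6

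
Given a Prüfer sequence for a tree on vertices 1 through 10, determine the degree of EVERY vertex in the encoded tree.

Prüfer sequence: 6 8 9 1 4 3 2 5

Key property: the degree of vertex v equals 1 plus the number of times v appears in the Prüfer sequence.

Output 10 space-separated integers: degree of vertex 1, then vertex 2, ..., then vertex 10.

Answer: 2 2 2 2 2 2 1 2 2 1

Derivation:
p_1 = 6: count[6] becomes 1
p_2 = 8: count[8] becomes 1
p_3 = 9: count[9] becomes 1
p_4 = 1: count[1] becomes 1
p_5 = 4: count[4] becomes 1
p_6 = 3: count[3] becomes 1
p_7 = 2: count[2] becomes 1
p_8 = 5: count[5] becomes 1
Degrees (1 + count): deg[1]=1+1=2, deg[2]=1+1=2, deg[3]=1+1=2, deg[4]=1+1=2, deg[5]=1+1=2, deg[6]=1+1=2, deg[7]=1+0=1, deg[8]=1+1=2, deg[9]=1+1=2, deg[10]=1+0=1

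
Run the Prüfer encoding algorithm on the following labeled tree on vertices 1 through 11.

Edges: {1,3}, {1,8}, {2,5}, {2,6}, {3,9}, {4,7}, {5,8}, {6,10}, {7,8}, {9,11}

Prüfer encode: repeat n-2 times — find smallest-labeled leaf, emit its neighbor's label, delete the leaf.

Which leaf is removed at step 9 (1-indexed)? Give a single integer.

Answer: 3

Derivation:
Step 1: current leaves = {4,10,11}. Remove leaf 4 (neighbor: 7).
Step 2: current leaves = {7,10,11}. Remove leaf 7 (neighbor: 8).
Step 3: current leaves = {10,11}. Remove leaf 10 (neighbor: 6).
Step 4: current leaves = {6,11}. Remove leaf 6 (neighbor: 2).
Step 5: current leaves = {2,11}. Remove leaf 2 (neighbor: 5).
Step 6: current leaves = {5,11}. Remove leaf 5 (neighbor: 8).
Step 7: current leaves = {8,11}. Remove leaf 8 (neighbor: 1).
Step 8: current leaves = {1,11}. Remove leaf 1 (neighbor: 3).
Step 9: current leaves = {3,11}. Remove leaf 3 (neighbor: 9).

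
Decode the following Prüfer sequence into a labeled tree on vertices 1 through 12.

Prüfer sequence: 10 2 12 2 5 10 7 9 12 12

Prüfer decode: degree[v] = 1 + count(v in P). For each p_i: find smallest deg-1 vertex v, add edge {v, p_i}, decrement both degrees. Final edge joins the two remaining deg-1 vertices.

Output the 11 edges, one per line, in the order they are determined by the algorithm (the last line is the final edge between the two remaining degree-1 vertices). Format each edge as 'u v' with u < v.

Answer: 1 10
2 3
4 12
2 6
2 5
5 10
7 8
7 9
9 12
10 12
11 12

Derivation:
Initial degrees: {1:1, 2:3, 3:1, 4:1, 5:2, 6:1, 7:2, 8:1, 9:2, 10:3, 11:1, 12:4}
Step 1: smallest deg-1 vertex = 1, p_1 = 10. Add edge {1,10}. Now deg[1]=0, deg[10]=2.
Step 2: smallest deg-1 vertex = 3, p_2 = 2. Add edge {2,3}. Now deg[3]=0, deg[2]=2.
Step 3: smallest deg-1 vertex = 4, p_3 = 12. Add edge {4,12}. Now deg[4]=0, deg[12]=3.
Step 4: smallest deg-1 vertex = 6, p_4 = 2. Add edge {2,6}. Now deg[6]=0, deg[2]=1.
Step 5: smallest deg-1 vertex = 2, p_5 = 5. Add edge {2,5}. Now deg[2]=0, deg[5]=1.
Step 6: smallest deg-1 vertex = 5, p_6 = 10. Add edge {5,10}. Now deg[5]=0, deg[10]=1.
Step 7: smallest deg-1 vertex = 8, p_7 = 7. Add edge {7,8}. Now deg[8]=0, deg[7]=1.
Step 8: smallest deg-1 vertex = 7, p_8 = 9. Add edge {7,9}. Now deg[7]=0, deg[9]=1.
Step 9: smallest deg-1 vertex = 9, p_9 = 12. Add edge {9,12}. Now deg[9]=0, deg[12]=2.
Step 10: smallest deg-1 vertex = 10, p_10 = 12. Add edge {10,12}. Now deg[10]=0, deg[12]=1.
Final: two remaining deg-1 vertices are 11, 12. Add edge {11,12}.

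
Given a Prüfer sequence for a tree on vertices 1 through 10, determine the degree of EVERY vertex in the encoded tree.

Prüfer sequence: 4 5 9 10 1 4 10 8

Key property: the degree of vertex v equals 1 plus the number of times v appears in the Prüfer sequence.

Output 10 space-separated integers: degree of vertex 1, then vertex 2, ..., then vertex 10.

Answer: 2 1 1 3 2 1 1 2 2 3

Derivation:
p_1 = 4: count[4] becomes 1
p_2 = 5: count[5] becomes 1
p_3 = 9: count[9] becomes 1
p_4 = 10: count[10] becomes 1
p_5 = 1: count[1] becomes 1
p_6 = 4: count[4] becomes 2
p_7 = 10: count[10] becomes 2
p_8 = 8: count[8] becomes 1
Degrees (1 + count): deg[1]=1+1=2, deg[2]=1+0=1, deg[3]=1+0=1, deg[4]=1+2=3, deg[5]=1+1=2, deg[6]=1+0=1, deg[7]=1+0=1, deg[8]=1+1=2, deg[9]=1+1=2, deg[10]=1+2=3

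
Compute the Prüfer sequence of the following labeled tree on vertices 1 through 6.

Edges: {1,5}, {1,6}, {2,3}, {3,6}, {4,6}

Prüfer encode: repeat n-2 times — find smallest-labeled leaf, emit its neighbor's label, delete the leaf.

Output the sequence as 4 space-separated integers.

Step 1: leaves = {2,4,5}. Remove smallest leaf 2, emit neighbor 3.
Step 2: leaves = {3,4,5}. Remove smallest leaf 3, emit neighbor 6.
Step 3: leaves = {4,5}. Remove smallest leaf 4, emit neighbor 6.
Step 4: leaves = {5,6}. Remove smallest leaf 5, emit neighbor 1.
Done: 2 vertices remain (1, 6). Sequence = [3 6 6 1]

Answer: 3 6 6 1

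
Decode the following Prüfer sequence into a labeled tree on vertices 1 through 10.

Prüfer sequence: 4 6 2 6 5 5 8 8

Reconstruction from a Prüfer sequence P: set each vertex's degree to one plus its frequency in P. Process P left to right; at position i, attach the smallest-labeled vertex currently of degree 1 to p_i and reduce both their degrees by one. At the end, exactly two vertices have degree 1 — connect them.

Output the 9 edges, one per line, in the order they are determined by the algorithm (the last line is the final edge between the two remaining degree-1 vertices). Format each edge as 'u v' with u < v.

Answer: 1 4
3 6
2 4
2 6
5 6
5 7
5 8
8 9
8 10

Derivation:
Initial degrees: {1:1, 2:2, 3:1, 4:2, 5:3, 6:3, 7:1, 8:3, 9:1, 10:1}
Step 1: smallest deg-1 vertex = 1, p_1 = 4. Add edge {1,4}. Now deg[1]=0, deg[4]=1.
Step 2: smallest deg-1 vertex = 3, p_2 = 6. Add edge {3,6}. Now deg[3]=0, deg[6]=2.
Step 3: smallest deg-1 vertex = 4, p_3 = 2. Add edge {2,4}. Now deg[4]=0, deg[2]=1.
Step 4: smallest deg-1 vertex = 2, p_4 = 6. Add edge {2,6}. Now deg[2]=0, deg[6]=1.
Step 5: smallest deg-1 vertex = 6, p_5 = 5. Add edge {5,6}. Now deg[6]=0, deg[5]=2.
Step 6: smallest deg-1 vertex = 7, p_6 = 5. Add edge {5,7}. Now deg[7]=0, deg[5]=1.
Step 7: smallest deg-1 vertex = 5, p_7 = 8. Add edge {5,8}. Now deg[5]=0, deg[8]=2.
Step 8: smallest deg-1 vertex = 9, p_8 = 8. Add edge {8,9}. Now deg[9]=0, deg[8]=1.
Final: two remaining deg-1 vertices are 8, 10. Add edge {8,10}.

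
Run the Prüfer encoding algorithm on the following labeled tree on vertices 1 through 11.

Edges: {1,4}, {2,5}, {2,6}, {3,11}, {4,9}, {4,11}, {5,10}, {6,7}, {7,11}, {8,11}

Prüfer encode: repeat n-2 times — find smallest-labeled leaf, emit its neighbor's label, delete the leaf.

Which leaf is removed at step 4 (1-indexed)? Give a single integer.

Answer: 9

Derivation:
Step 1: current leaves = {1,3,8,9,10}. Remove leaf 1 (neighbor: 4).
Step 2: current leaves = {3,8,9,10}. Remove leaf 3 (neighbor: 11).
Step 3: current leaves = {8,9,10}. Remove leaf 8 (neighbor: 11).
Step 4: current leaves = {9,10}. Remove leaf 9 (neighbor: 4).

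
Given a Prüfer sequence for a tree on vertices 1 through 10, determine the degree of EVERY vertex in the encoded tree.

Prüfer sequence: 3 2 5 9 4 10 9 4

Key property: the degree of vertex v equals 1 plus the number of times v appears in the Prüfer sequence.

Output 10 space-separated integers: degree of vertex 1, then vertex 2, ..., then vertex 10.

Answer: 1 2 2 3 2 1 1 1 3 2

Derivation:
p_1 = 3: count[3] becomes 1
p_2 = 2: count[2] becomes 1
p_3 = 5: count[5] becomes 1
p_4 = 9: count[9] becomes 1
p_5 = 4: count[4] becomes 1
p_6 = 10: count[10] becomes 1
p_7 = 9: count[9] becomes 2
p_8 = 4: count[4] becomes 2
Degrees (1 + count): deg[1]=1+0=1, deg[2]=1+1=2, deg[3]=1+1=2, deg[4]=1+2=3, deg[5]=1+1=2, deg[6]=1+0=1, deg[7]=1+0=1, deg[8]=1+0=1, deg[9]=1+2=3, deg[10]=1+1=2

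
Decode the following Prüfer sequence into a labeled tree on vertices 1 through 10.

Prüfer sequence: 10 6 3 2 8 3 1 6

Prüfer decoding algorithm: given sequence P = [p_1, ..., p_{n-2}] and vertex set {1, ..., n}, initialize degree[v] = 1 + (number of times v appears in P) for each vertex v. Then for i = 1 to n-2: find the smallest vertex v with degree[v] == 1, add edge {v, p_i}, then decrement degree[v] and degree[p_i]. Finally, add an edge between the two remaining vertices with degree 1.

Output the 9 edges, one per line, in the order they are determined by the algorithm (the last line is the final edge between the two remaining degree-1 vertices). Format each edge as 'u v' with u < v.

Initial degrees: {1:2, 2:2, 3:3, 4:1, 5:1, 6:3, 7:1, 8:2, 9:1, 10:2}
Step 1: smallest deg-1 vertex = 4, p_1 = 10. Add edge {4,10}. Now deg[4]=0, deg[10]=1.
Step 2: smallest deg-1 vertex = 5, p_2 = 6. Add edge {5,6}. Now deg[5]=0, deg[6]=2.
Step 3: smallest deg-1 vertex = 7, p_3 = 3. Add edge {3,7}. Now deg[7]=0, deg[3]=2.
Step 4: smallest deg-1 vertex = 9, p_4 = 2. Add edge {2,9}. Now deg[9]=0, deg[2]=1.
Step 5: smallest deg-1 vertex = 2, p_5 = 8. Add edge {2,8}. Now deg[2]=0, deg[8]=1.
Step 6: smallest deg-1 vertex = 8, p_6 = 3. Add edge {3,8}. Now deg[8]=0, deg[3]=1.
Step 7: smallest deg-1 vertex = 3, p_7 = 1. Add edge {1,3}. Now deg[3]=0, deg[1]=1.
Step 8: smallest deg-1 vertex = 1, p_8 = 6. Add edge {1,6}. Now deg[1]=0, deg[6]=1.
Final: two remaining deg-1 vertices are 6, 10. Add edge {6,10}.

Answer: 4 10
5 6
3 7
2 9
2 8
3 8
1 3
1 6
6 10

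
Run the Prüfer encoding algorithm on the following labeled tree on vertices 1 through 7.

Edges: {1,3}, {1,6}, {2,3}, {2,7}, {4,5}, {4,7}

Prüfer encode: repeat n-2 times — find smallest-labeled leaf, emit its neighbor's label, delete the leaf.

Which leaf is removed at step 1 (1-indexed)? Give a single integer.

Step 1: current leaves = {5,6}. Remove leaf 5 (neighbor: 4).

Answer: 5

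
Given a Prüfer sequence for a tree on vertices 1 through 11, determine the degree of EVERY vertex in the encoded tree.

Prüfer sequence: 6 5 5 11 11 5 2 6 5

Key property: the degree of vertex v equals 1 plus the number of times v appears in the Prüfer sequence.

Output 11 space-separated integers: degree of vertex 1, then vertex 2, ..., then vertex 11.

p_1 = 6: count[6] becomes 1
p_2 = 5: count[5] becomes 1
p_3 = 5: count[5] becomes 2
p_4 = 11: count[11] becomes 1
p_5 = 11: count[11] becomes 2
p_6 = 5: count[5] becomes 3
p_7 = 2: count[2] becomes 1
p_8 = 6: count[6] becomes 2
p_9 = 5: count[5] becomes 4
Degrees (1 + count): deg[1]=1+0=1, deg[2]=1+1=2, deg[3]=1+0=1, deg[4]=1+0=1, deg[5]=1+4=5, deg[6]=1+2=3, deg[7]=1+0=1, deg[8]=1+0=1, deg[9]=1+0=1, deg[10]=1+0=1, deg[11]=1+2=3

Answer: 1 2 1 1 5 3 1 1 1 1 3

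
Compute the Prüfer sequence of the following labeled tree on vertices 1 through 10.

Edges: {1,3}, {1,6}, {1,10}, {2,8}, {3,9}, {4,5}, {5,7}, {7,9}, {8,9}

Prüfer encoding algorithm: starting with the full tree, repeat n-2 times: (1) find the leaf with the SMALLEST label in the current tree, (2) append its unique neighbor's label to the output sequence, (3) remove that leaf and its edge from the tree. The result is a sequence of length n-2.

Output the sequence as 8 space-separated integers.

Step 1: leaves = {2,4,6,10}. Remove smallest leaf 2, emit neighbor 8.
Step 2: leaves = {4,6,8,10}. Remove smallest leaf 4, emit neighbor 5.
Step 3: leaves = {5,6,8,10}. Remove smallest leaf 5, emit neighbor 7.
Step 4: leaves = {6,7,8,10}. Remove smallest leaf 6, emit neighbor 1.
Step 5: leaves = {7,8,10}. Remove smallest leaf 7, emit neighbor 9.
Step 6: leaves = {8,10}. Remove smallest leaf 8, emit neighbor 9.
Step 7: leaves = {9,10}. Remove smallest leaf 9, emit neighbor 3.
Step 8: leaves = {3,10}. Remove smallest leaf 3, emit neighbor 1.
Done: 2 vertices remain (1, 10). Sequence = [8 5 7 1 9 9 3 1]

Answer: 8 5 7 1 9 9 3 1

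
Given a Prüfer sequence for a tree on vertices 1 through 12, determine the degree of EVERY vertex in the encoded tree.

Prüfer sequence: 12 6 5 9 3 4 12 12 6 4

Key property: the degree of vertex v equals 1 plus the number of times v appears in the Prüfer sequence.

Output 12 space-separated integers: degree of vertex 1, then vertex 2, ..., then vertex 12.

p_1 = 12: count[12] becomes 1
p_2 = 6: count[6] becomes 1
p_3 = 5: count[5] becomes 1
p_4 = 9: count[9] becomes 1
p_5 = 3: count[3] becomes 1
p_6 = 4: count[4] becomes 1
p_7 = 12: count[12] becomes 2
p_8 = 12: count[12] becomes 3
p_9 = 6: count[6] becomes 2
p_10 = 4: count[4] becomes 2
Degrees (1 + count): deg[1]=1+0=1, deg[2]=1+0=1, deg[3]=1+1=2, deg[4]=1+2=3, deg[5]=1+1=2, deg[6]=1+2=3, deg[7]=1+0=1, deg[8]=1+0=1, deg[9]=1+1=2, deg[10]=1+0=1, deg[11]=1+0=1, deg[12]=1+3=4

Answer: 1 1 2 3 2 3 1 1 2 1 1 4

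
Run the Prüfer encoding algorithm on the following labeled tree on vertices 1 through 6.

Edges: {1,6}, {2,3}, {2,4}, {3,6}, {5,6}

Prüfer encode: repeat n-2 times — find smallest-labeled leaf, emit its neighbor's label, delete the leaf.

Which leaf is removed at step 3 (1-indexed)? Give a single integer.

Answer: 2

Derivation:
Step 1: current leaves = {1,4,5}. Remove leaf 1 (neighbor: 6).
Step 2: current leaves = {4,5}. Remove leaf 4 (neighbor: 2).
Step 3: current leaves = {2,5}. Remove leaf 2 (neighbor: 3).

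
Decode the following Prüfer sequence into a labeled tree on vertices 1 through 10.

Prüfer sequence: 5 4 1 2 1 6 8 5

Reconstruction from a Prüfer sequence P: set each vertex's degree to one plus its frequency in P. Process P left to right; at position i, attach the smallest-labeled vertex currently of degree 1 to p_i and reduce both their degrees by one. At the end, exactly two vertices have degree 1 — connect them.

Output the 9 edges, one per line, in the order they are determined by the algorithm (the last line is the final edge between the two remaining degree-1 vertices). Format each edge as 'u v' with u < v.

Answer: 3 5
4 7
1 4
2 9
1 2
1 6
6 8
5 8
5 10

Derivation:
Initial degrees: {1:3, 2:2, 3:1, 4:2, 5:3, 6:2, 7:1, 8:2, 9:1, 10:1}
Step 1: smallest deg-1 vertex = 3, p_1 = 5. Add edge {3,5}. Now deg[3]=0, deg[5]=2.
Step 2: smallest deg-1 vertex = 7, p_2 = 4. Add edge {4,7}. Now deg[7]=0, deg[4]=1.
Step 3: smallest deg-1 vertex = 4, p_3 = 1. Add edge {1,4}. Now deg[4]=0, deg[1]=2.
Step 4: smallest deg-1 vertex = 9, p_4 = 2. Add edge {2,9}. Now deg[9]=0, deg[2]=1.
Step 5: smallest deg-1 vertex = 2, p_5 = 1. Add edge {1,2}. Now deg[2]=0, deg[1]=1.
Step 6: smallest deg-1 vertex = 1, p_6 = 6. Add edge {1,6}. Now deg[1]=0, deg[6]=1.
Step 7: smallest deg-1 vertex = 6, p_7 = 8. Add edge {6,8}. Now deg[6]=0, deg[8]=1.
Step 8: smallest deg-1 vertex = 8, p_8 = 5. Add edge {5,8}. Now deg[8]=0, deg[5]=1.
Final: two remaining deg-1 vertices are 5, 10. Add edge {5,10}.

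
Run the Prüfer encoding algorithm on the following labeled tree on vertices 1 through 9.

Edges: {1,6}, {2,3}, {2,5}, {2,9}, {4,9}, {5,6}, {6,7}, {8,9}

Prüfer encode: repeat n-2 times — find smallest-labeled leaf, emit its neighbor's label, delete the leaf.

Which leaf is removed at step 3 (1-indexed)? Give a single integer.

Answer: 4

Derivation:
Step 1: current leaves = {1,3,4,7,8}. Remove leaf 1 (neighbor: 6).
Step 2: current leaves = {3,4,7,8}. Remove leaf 3 (neighbor: 2).
Step 3: current leaves = {4,7,8}. Remove leaf 4 (neighbor: 9).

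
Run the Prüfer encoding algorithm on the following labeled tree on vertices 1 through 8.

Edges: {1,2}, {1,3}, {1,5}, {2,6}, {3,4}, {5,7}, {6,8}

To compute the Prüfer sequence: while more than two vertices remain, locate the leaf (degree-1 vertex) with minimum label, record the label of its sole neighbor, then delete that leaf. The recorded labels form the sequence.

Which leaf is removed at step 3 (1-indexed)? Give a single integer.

Step 1: current leaves = {4,7,8}. Remove leaf 4 (neighbor: 3).
Step 2: current leaves = {3,7,8}. Remove leaf 3 (neighbor: 1).
Step 3: current leaves = {7,8}. Remove leaf 7 (neighbor: 5).

Answer: 7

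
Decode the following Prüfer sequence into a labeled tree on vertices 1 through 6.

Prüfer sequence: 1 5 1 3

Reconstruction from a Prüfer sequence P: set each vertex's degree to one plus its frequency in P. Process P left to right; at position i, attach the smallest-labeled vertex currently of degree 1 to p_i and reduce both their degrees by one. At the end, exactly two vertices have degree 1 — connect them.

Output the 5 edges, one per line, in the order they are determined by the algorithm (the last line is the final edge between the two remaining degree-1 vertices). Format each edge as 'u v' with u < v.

Answer: 1 2
4 5
1 5
1 3
3 6

Derivation:
Initial degrees: {1:3, 2:1, 3:2, 4:1, 5:2, 6:1}
Step 1: smallest deg-1 vertex = 2, p_1 = 1. Add edge {1,2}. Now deg[2]=0, deg[1]=2.
Step 2: smallest deg-1 vertex = 4, p_2 = 5. Add edge {4,5}. Now deg[4]=0, deg[5]=1.
Step 3: smallest deg-1 vertex = 5, p_3 = 1. Add edge {1,5}. Now deg[5]=0, deg[1]=1.
Step 4: smallest deg-1 vertex = 1, p_4 = 3. Add edge {1,3}. Now deg[1]=0, deg[3]=1.
Final: two remaining deg-1 vertices are 3, 6. Add edge {3,6}.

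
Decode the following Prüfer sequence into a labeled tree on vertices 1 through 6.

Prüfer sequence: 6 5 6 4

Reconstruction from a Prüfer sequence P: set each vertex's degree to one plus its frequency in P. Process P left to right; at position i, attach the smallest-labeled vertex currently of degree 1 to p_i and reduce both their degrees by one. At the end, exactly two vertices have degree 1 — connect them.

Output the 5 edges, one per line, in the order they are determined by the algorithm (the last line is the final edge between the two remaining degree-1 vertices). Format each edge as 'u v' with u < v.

Answer: 1 6
2 5
3 6
4 5
4 6

Derivation:
Initial degrees: {1:1, 2:1, 3:1, 4:2, 5:2, 6:3}
Step 1: smallest deg-1 vertex = 1, p_1 = 6. Add edge {1,6}. Now deg[1]=0, deg[6]=2.
Step 2: smallest deg-1 vertex = 2, p_2 = 5. Add edge {2,5}. Now deg[2]=0, deg[5]=1.
Step 3: smallest deg-1 vertex = 3, p_3 = 6. Add edge {3,6}. Now deg[3]=0, deg[6]=1.
Step 4: smallest deg-1 vertex = 5, p_4 = 4. Add edge {4,5}. Now deg[5]=0, deg[4]=1.
Final: two remaining deg-1 vertices are 4, 6. Add edge {4,6}.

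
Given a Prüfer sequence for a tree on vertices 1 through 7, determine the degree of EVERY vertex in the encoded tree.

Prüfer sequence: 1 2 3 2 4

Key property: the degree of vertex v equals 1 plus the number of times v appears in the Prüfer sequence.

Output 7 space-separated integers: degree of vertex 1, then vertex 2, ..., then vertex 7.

p_1 = 1: count[1] becomes 1
p_2 = 2: count[2] becomes 1
p_3 = 3: count[3] becomes 1
p_4 = 2: count[2] becomes 2
p_5 = 4: count[4] becomes 1
Degrees (1 + count): deg[1]=1+1=2, deg[2]=1+2=3, deg[3]=1+1=2, deg[4]=1+1=2, deg[5]=1+0=1, deg[6]=1+0=1, deg[7]=1+0=1

Answer: 2 3 2 2 1 1 1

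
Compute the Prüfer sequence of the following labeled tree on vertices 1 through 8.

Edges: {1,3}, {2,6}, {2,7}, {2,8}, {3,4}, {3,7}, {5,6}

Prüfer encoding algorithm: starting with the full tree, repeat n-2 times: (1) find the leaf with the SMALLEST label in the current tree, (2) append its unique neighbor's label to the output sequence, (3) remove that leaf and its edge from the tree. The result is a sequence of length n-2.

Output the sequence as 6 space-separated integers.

Step 1: leaves = {1,4,5,8}. Remove smallest leaf 1, emit neighbor 3.
Step 2: leaves = {4,5,8}. Remove smallest leaf 4, emit neighbor 3.
Step 3: leaves = {3,5,8}. Remove smallest leaf 3, emit neighbor 7.
Step 4: leaves = {5,7,8}. Remove smallest leaf 5, emit neighbor 6.
Step 5: leaves = {6,7,8}. Remove smallest leaf 6, emit neighbor 2.
Step 6: leaves = {7,8}. Remove smallest leaf 7, emit neighbor 2.
Done: 2 vertices remain (2, 8). Sequence = [3 3 7 6 2 2]

Answer: 3 3 7 6 2 2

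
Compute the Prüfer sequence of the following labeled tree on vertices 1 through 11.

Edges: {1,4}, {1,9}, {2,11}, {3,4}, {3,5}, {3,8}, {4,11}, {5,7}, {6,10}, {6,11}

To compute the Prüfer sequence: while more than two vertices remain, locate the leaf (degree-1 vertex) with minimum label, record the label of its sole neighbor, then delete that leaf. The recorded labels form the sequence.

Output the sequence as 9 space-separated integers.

Answer: 11 5 3 3 4 1 4 11 6

Derivation:
Step 1: leaves = {2,7,8,9,10}. Remove smallest leaf 2, emit neighbor 11.
Step 2: leaves = {7,8,9,10}. Remove smallest leaf 7, emit neighbor 5.
Step 3: leaves = {5,8,9,10}. Remove smallest leaf 5, emit neighbor 3.
Step 4: leaves = {8,9,10}. Remove smallest leaf 8, emit neighbor 3.
Step 5: leaves = {3,9,10}. Remove smallest leaf 3, emit neighbor 4.
Step 6: leaves = {9,10}. Remove smallest leaf 9, emit neighbor 1.
Step 7: leaves = {1,10}. Remove smallest leaf 1, emit neighbor 4.
Step 8: leaves = {4,10}. Remove smallest leaf 4, emit neighbor 11.
Step 9: leaves = {10,11}. Remove smallest leaf 10, emit neighbor 6.
Done: 2 vertices remain (6, 11). Sequence = [11 5 3 3 4 1 4 11 6]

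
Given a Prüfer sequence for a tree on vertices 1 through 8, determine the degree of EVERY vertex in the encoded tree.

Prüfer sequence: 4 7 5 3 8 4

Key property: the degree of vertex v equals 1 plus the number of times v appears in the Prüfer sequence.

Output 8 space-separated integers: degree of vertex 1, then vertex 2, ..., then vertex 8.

p_1 = 4: count[4] becomes 1
p_2 = 7: count[7] becomes 1
p_3 = 5: count[5] becomes 1
p_4 = 3: count[3] becomes 1
p_5 = 8: count[8] becomes 1
p_6 = 4: count[4] becomes 2
Degrees (1 + count): deg[1]=1+0=1, deg[2]=1+0=1, deg[3]=1+1=2, deg[4]=1+2=3, deg[5]=1+1=2, deg[6]=1+0=1, deg[7]=1+1=2, deg[8]=1+1=2

Answer: 1 1 2 3 2 1 2 2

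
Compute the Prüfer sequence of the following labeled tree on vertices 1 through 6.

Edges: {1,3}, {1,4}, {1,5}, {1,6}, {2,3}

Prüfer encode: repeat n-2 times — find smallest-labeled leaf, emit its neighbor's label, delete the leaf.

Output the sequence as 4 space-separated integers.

Step 1: leaves = {2,4,5,6}. Remove smallest leaf 2, emit neighbor 3.
Step 2: leaves = {3,4,5,6}. Remove smallest leaf 3, emit neighbor 1.
Step 3: leaves = {4,5,6}. Remove smallest leaf 4, emit neighbor 1.
Step 4: leaves = {5,6}. Remove smallest leaf 5, emit neighbor 1.
Done: 2 vertices remain (1, 6). Sequence = [3 1 1 1]

Answer: 3 1 1 1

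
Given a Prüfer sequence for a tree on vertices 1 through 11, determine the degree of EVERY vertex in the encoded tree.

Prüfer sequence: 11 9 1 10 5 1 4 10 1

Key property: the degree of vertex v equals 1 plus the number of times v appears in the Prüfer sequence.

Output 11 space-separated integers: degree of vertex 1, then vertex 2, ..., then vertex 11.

Answer: 4 1 1 2 2 1 1 1 2 3 2

Derivation:
p_1 = 11: count[11] becomes 1
p_2 = 9: count[9] becomes 1
p_3 = 1: count[1] becomes 1
p_4 = 10: count[10] becomes 1
p_5 = 5: count[5] becomes 1
p_6 = 1: count[1] becomes 2
p_7 = 4: count[4] becomes 1
p_8 = 10: count[10] becomes 2
p_9 = 1: count[1] becomes 3
Degrees (1 + count): deg[1]=1+3=4, deg[2]=1+0=1, deg[3]=1+0=1, deg[4]=1+1=2, deg[5]=1+1=2, deg[6]=1+0=1, deg[7]=1+0=1, deg[8]=1+0=1, deg[9]=1+1=2, deg[10]=1+2=3, deg[11]=1+1=2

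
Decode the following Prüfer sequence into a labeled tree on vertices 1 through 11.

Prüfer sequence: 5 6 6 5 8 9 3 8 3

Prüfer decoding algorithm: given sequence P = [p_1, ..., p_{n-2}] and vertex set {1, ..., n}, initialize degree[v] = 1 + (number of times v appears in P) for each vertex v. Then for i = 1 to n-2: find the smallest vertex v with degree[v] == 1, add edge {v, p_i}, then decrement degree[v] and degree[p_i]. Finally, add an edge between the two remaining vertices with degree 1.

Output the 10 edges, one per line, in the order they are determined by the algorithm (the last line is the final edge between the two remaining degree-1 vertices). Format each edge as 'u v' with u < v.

Answer: 1 5
2 6
4 6
5 6
5 8
7 9
3 9
8 10
3 8
3 11

Derivation:
Initial degrees: {1:1, 2:1, 3:3, 4:1, 5:3, 6:3, 7:1, 8:3, 9:2, 10:1, 11:1}
Step 1: smallest deg-1 vertex = 1, p_1 = 5. Add edge {1,5}. Now deg[1]=0, deg[5]=2.
Step 2: smallest deg-1 vertex = 2, p_2 = 6. Add edge {2,6}. Now deg[2]=0, deg[6]=2.
Step 3: smallest deg-1 vertex = 4, p_3 = 6. Add edge {4,6}. Now deg[4]=0, deg[6]=1.
Step 4: smallest deg-1 vertex = 6, p_4 = 5. Add edge {5,6}. Now deg[6]=0, deg[5]=1.
Step 5: smallest deg-1 vertex = 5, p_5 = 8. Add edge {5,8}. Now deg[5]=0, deg[8]=2.
Step 6: smallest deg-1 vertex = 7, p_6 = 9. Add edge {7,9}. Now deg[7]=0, deg[9]=1.
Step 7: smallest deg-1 vertex = 9, p_7 = 3. Add edge {3,9}. Now deg[9]=0, deg[3]=2.
Step 8: smallest deg-1 vertex = 10, p_8 = 8. Add edge {8,10}. Now deg[10]=0, deg[8]=1.
Step 9: smallest deg-1 vertex = 8, p_9 = 3. Add edge {3,8}. Now deg[8]=0, deg[3]=1.
Final: two remaining deg-1 vertices are 3, 11. Add edge {3,11}.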